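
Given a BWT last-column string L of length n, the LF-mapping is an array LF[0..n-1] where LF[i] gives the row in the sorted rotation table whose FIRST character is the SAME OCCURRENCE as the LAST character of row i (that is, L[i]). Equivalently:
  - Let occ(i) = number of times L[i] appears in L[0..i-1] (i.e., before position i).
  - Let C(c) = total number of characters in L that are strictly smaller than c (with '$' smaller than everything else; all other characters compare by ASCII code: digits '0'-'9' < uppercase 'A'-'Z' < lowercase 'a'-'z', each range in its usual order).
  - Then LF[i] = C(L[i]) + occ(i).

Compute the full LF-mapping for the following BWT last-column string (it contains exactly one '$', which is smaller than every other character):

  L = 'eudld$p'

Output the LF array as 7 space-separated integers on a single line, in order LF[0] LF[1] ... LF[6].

Char counts: '$':1, 'd':2, 'e':1, 'l':1, 'p':1, 'u':1
C (first-col start): C('$')=0, C('d')=1, C('e')=3, C('l')=4, C('p')=5, C('u')=6
L[0]='e': occ=0, LF[0]=C('e')+0=3+0=3
L[1]='u': occ=0, LF[1]=C('u')+0=6+0=6
L[2]='d': occ=0, LF[2]=C('d')+0=1+0=1
L[3]='l': occ=0, LF[3]=C('l')+0=4+0=4
L[4]='d': occ=1, LF[4]=C('d')+1=1+1=2
L[5]='$': occ=0, LF[5]=C('$')+0=0+0=0
L[6]='p': occ=0, LF[6]=C('p')+0=5+0=5

Answer: 3 6 1 4 2 0 5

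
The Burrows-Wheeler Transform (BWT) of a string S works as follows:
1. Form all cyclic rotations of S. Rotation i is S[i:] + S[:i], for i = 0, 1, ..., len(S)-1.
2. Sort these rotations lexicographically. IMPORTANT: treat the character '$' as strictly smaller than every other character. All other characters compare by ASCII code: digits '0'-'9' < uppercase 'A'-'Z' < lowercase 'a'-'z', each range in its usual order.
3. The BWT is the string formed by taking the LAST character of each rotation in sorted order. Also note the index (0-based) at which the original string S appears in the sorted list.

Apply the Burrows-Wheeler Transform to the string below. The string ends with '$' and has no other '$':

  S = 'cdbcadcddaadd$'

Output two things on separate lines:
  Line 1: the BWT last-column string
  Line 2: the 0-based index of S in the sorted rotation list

Answer: ddcadb$dddcaac
6

Derivation:
All 14 rotations (rotation i = S[i:]+S[:i]):
  rot[0] = cdbcadcddaadd$
  rot[1] = dbcadcddaadd$c
  rot[2] = bcadcddaadd$cd
  rot[3] = cadcddaadd$cdb
  rot[4] = adcddaadd$cdbc
  rot[5] = dcddaadd$cdbca
  rot[6] = cddaadd$cdbcad
  rot[7] = ddaadd$cdbcadc
  rot[8] = daadd$cdbcadcd
  rot[9] = aadd$cdbcadcdd
  rot[10] = add$cdbcadcdda
  rot[11] = dd$cdbcadcddaa
  rot[12] = d$cdbcadcddaad
  rot[13] = $cdbcadcddaadd
Sorted (with $ < everything):
  sorted[0] = $cdbcadcddaadd  (last char: 'd')
  sorted[1] = aadd$cdbcadcdd  (last char: 'd')
  sorted[2] = adcddaadd$cdbc  (last char: 'c')
  sorted[3] = add$cdbcadcdda  (last char: 'a')
  sorted[4] = bcadcddaadd$cd  (last char: 'd')
  sorted[5] = cadcddaadd$cdb  (last char: 'b')
  sorted[6] = cdbcadcddaadd$  (last char: '$')
  sorted[7] = cddaadd$cdbcad  (last char: 'd')
  sorted[8] = d$cdbcadcddaad  (last char: 'd')
  sorted[9] = daadd$cdbcadcd  (last char: 'd')
  sorted[10] = dbcadcddaadd$c  (last char: 'c')
  sorted[11] = dcddaadd$cdbca  (last char: 'a')
  sorted[12] = dd$cdbcadcddaa  (last char: 'a')
  sorted[13] = ddaadd$cdbcadc  (last char: 'c')
Last column: ddcadb$dddcaac
Original string S is at sorted index 6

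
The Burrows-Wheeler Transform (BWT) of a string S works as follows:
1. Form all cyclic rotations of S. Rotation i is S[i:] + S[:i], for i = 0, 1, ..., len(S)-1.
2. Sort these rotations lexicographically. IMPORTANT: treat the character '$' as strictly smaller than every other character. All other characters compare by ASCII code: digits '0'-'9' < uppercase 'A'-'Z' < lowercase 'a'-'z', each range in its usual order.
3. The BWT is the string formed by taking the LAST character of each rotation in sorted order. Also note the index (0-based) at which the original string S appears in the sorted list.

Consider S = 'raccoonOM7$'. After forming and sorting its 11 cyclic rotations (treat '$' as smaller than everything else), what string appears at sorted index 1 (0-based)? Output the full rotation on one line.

All 11 rotations (rotation i = S[i:]+S[:i]):
  rot[0] = raccoonOM7$
  rot[1] = accoonOM7$r
  rot[2] = ccoonOM7$ra
  rot[3] = coonOM7$rac
  rot[4] = oonOM7$racc
  rot[5] = onOM7$racco
  rot[6] = nOM7$raccoo
  rot[7] = OM7$raccoon
  rot[8] = M7$raccoonO
  rot[9] = 7$raccoonOM
  rot[10] = $raccoonOM7
Sorted (with $ < everything):
  sorted[0] = $raccoonOM7
  sorted[1] = 7$raccoonOM
  sorted[2] = M7$raccoonO
  sorted[3] = OM7$raccoon
  sorted[4] = accoonOM7$r
  sorted[5] = ccoonOM7$ra
  sorted[6] = coonOM7$rac
  sorted[7] = nOM7$raccoo
  sorted[8] = onOM7$racco
  sorted[9] = oonOM7$racc
  sorted[10] = raccoonOM7$
sorted[1] = 7$raccoonOM

Answer: 7$raccoonOM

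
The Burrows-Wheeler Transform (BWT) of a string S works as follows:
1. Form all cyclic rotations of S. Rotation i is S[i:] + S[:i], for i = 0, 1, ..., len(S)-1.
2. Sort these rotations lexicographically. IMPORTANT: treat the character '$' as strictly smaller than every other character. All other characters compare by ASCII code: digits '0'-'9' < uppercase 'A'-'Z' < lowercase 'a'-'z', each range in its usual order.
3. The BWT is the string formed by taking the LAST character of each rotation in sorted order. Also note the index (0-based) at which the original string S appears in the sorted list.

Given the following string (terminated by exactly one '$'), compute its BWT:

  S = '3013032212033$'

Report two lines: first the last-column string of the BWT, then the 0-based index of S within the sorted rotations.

All 14 rotations (rotation i = S[i:]+S[:i]):
  rot[0] = 3013032212033$
  rot[1] = 013032212033$3
  rot[2] = 13032212033$30
  rot[3] = 3032212033$301
  rot[4] = 032212033$3013
  rot[5] = 32212033$30130
  rot[6] = 2212033$301303
  rot[7] = 212033$3013032
  rot[8] = 12033$30130322
  rot[9] = 2033$301303221
  rot[10] = 033$3013032212
  rot[11] = 33$30130322120
  rot[12] = 3$301303221203
  rot[13] = $3013032212033
Sorted (with $ < everything):
  sorted[0] = $3013032212033  (last char: '3')
  sorted[1] = 013032212033$3  (last char: '3')
  sorted[2] = 032212033$3013  (last char: '3')
  sorted[3] = 033$3013032212  (last char: '2')
  sorted[4] = 12033$30130322  (last char: '2')
  sorted[5] = 13032212033$30  (last char: '0')
  sorted[6] = 2033$301303221  (last char: '1')
  sorted[7] = 212033$3013032  (last char: '2')
  sorted[8] = 2212033$301303  (last char: '3')
  sorted[9] = 3$301303221203  (last char: '3')
  sorted[10] = 3013032212033$  (last char: '$')
  sorted[11] = 3032212033$301  (last char: '1')
  sorted[12] = 32212033$30130  (last char: '0')
  sorted[13] = 33$30130322120  (last char: '0')
Last column: 3332201233$100
Original string S is at sorted index 10

Answer: 3332201233$100
10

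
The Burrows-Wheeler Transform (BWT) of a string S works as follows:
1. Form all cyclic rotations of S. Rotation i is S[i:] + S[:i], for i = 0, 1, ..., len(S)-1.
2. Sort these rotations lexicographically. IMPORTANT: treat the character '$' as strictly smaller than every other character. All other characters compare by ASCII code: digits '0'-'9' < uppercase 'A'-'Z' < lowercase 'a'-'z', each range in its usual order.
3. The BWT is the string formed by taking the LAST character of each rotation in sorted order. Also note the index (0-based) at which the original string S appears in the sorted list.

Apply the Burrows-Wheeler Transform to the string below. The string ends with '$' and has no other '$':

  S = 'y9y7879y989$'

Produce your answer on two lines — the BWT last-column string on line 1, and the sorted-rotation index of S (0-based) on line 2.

Answer: 9y8798yy799$
11

Derivation:
All 12 rotations (rotation i = S[i:]+S[:i]):
  rot[0] = y9y7879y989$
  rot[1] = 9y7879y989$y
  rot[2] = y7879y989$y9
  rot[3] = 7879y989$y9y
  rot[4] = 879y989$y9y7
  rot[5] = 79y989$y9y78
  rot[6] = 9y989$y9y787
  rot[7] = y989$y9y7879
  rot[8] = 989$y9y7879y
  rot[9] = 89$y9y7879y9
  rot[10] = 9$y9y7879y98
  rot[11] = $y9y7879y989
Sorted (with $ < everything):
  sorted[0] = $y9y7879y989  (last char: '9')
  sorted[1] = 7879y989$y9y  (last char: 'y')
  sorted[2] = 79y989$y9y78  (last char: '8')
  sorted[3] = 879y989$y9y7  (last char: '7')
  sorted[4] = 89$y9y7879y9  (last char: '9')
  sorted[5] = 9$y9y7879y98  (last char: '8')
  sorted[6] = 989$y9y7879y  (last char: 'y')
  sorted[7] = 9y7879y989$y  (last char: 'y')
  sorted[8] = 9y989$y9y787  (last char: '7')
  sorted[9] = y7879y989$y9  (last char: '9')
  sorted[10] = y989$y9y7879  (last char: '9')
  sorted[11] = y9y7879y989$  (last char: '$')
Last column: 9y8798yy799$
Original string S is at sorted index 11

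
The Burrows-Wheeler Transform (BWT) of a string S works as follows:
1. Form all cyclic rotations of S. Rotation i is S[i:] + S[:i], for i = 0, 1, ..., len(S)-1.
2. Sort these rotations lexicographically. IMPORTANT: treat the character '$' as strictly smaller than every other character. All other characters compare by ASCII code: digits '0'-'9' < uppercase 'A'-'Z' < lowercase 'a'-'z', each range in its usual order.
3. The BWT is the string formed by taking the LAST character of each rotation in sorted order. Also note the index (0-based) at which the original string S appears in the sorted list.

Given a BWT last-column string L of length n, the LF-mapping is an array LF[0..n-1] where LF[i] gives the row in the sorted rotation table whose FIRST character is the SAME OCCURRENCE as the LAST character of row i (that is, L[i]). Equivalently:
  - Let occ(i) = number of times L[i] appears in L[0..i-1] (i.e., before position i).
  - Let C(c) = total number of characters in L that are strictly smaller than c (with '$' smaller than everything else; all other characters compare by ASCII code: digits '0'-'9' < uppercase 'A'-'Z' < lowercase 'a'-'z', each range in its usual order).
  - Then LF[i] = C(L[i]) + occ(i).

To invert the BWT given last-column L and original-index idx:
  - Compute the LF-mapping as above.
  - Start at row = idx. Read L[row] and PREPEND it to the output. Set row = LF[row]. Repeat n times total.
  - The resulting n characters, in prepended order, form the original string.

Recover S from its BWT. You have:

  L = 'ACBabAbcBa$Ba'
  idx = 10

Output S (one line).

Answer: bBaacaBABbCA$

Derivation:
LF mapping: 1 6 3 7 10 2 11 12 4 8 0 5 9
Walk LF starting at row 10, prepending L[row]:
  step 1: row=10, L[10]='$', prepend. Next row=LF[10]=0
  step 2: row=0, L[0]='A', prepend. Next row=LF[0]=1
  step 3: row=1, L[1]='C', prepend. Next row=LF[1]=6
  step 4: row=6, L[6]='b', prepend. Next row=LF[6]=11
  step 5: row=11, L[11]='B', prepend. Next row=LF[11]=5
  step 6: row=5, L[5]='A', prepend. Next row=LF[5]=2
  step 7: row=2, L[2]='B', prepend. Next row=LF[2]=3
  step 8: row=3, L[3]='a', prepend. Next row=LF[3]=7
  step 9: row=7, L[7]='c', prepend. Next row=LF[7]=12
  step 10: row=12, L[12]='a', prepend. Next row=LF[12]=9
  step 11: row=9, L[9]='a', prepend. Next row=LF[9]=8
  step 12: row=8, L[8]='B', prepend. Next row=LF[8]=4
  step 13: row=4, L[4]='b', prepend. Next row=LF[4]=10
Reversed output: bBaacaBABbCA$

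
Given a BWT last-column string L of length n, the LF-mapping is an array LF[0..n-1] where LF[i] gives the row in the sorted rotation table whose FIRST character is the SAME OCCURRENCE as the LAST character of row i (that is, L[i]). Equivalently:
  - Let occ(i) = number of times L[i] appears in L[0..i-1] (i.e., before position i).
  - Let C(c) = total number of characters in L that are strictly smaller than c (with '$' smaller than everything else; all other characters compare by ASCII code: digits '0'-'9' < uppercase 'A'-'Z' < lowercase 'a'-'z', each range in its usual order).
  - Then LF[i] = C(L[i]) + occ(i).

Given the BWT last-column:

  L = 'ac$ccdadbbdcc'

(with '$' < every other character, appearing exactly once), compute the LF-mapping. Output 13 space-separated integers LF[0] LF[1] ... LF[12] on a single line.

Answer: 1 5 0 6 7 10 2 11 3 4 12 8 9

Derivation:
Char counts: '$':1, 'a':2, 'b':2, 'c':5, 'd':3
C (first-col start): C('$')=0, C('a')=1, C('b')=3, C('c')=5, C('d')=10
L[0]='a': occ=0, LF[0]=C('a')+0=1+0=1
L[1]='c': occ=0, LF[1]=C('c')+0=5+0=5
L[2]='$': occ=0, LF[2]=C('$')+0=0+0=0
L[3]='c': occ=1, LF[3]=C('c')+1=5+1=6
L[4]='c': occ=2, LF[4]=C('c')+2=5+2=7
L[5]='d': occ=0, LF[5]=C('d')+0=10+0=10
L[6]='a': occ=1, LF[6]=C('a')+1=1+1=2
L[7]='d': occ=1, LF[7]=C('d')+1=10+1=11
L[8]='b': occ=0, LF[8]=C('b')+0=3+0=3
L[9]='b': occ=1, LF[9]=C('b')+1=3+1=4
L[10]='d': occ=2, LF[10]=C('d')+2=10+2=12
L[11]='c': occ=3, LF[11]=C('c')+3=5+3=8
L[12]='c': occ=4, LF[12]=C('c')+4=5+4=9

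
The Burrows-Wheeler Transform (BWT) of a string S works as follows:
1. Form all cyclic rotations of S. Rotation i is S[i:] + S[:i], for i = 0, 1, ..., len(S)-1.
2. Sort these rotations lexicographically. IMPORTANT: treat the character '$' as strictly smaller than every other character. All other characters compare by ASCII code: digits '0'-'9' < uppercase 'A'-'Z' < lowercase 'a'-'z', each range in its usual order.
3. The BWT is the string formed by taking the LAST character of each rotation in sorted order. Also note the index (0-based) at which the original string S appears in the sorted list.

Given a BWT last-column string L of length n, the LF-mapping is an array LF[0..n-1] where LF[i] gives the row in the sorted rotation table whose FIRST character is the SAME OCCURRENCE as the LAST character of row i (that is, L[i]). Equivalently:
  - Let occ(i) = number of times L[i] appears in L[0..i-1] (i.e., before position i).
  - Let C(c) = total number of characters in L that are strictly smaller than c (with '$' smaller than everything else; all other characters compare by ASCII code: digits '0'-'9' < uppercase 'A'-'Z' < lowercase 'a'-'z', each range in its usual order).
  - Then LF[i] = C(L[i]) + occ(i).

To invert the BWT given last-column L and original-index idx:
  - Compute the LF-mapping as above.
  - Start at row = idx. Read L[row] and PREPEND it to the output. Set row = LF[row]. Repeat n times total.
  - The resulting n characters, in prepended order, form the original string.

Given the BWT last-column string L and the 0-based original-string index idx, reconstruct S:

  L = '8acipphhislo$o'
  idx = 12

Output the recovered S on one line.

Answer: philosophica8$

Derivation:
LF mapping: 1 2 3 6 11 12 4 5 7 13 8 9 0 10
Walk LF starting at row 12, prepending L[row]:
  step 1: row=12, L[12]='$', prepend. Next row=LF[12]=0
  step 2: row=0, L[0]='8', prepend. Next row=LF[0]=1
  step 3: row=1, L[1]='a', prepend. Next row=LF[1]=2
  step 4: row=2, L[2]='c', prepend. Next row=LF[2]=3
  step 5: row=3, L[3]='i', prepend. Next row=LF[3]=6
  step 6: row=6, L[6]='h', prepend. Next row=LF[6]=4
  step 7: row=4, L[4]='p', prepend. Next row=LF[4]=11
  step 8: row=11, L[11]='o', prepend. Next row=LF[11]=9
  step 9: row=9, L[9]='s', prepend. Next row=LF[9]=13
  step 10: row=13, L[13]='o', prepend. Next row=LF[13]=10
  step 11: row=10, L[10]='l', prepend. Next row=LF[10]=8
  step 12: row=8, L[8]='i', prepend. Next row=LF[8]=7
  step 13: row=7, L[7]='h', prepend. Next row=LF[7]=5
  step 14: row=5, L[5]='p', prepend. Next row=LF[5]=12
Reversed output: philosophica8$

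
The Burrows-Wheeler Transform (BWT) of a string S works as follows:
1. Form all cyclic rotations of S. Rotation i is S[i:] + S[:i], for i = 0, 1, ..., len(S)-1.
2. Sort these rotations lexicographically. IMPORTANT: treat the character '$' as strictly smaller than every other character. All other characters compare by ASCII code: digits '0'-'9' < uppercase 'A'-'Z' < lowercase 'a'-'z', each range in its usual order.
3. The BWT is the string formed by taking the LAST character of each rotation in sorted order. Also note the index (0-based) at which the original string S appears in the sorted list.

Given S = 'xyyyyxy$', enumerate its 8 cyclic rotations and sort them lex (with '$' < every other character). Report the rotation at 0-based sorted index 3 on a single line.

All 8 rotations (rotation i = S[i:]+S[:i]):
  rot[0] = xyyyyxy$
  rot[1] = yyyyxy$x
  rot[2] = yyyxy$xy
  rot[3] = yyxy$xyy
  rot[4] = yxy$xyyy
  rot[5] = xy$xyyyy
  rot[6] = y$xyyyyx
  rot[7] = $xyyyyxy
Sorted (with $ < everything):
  sorted[0] = $xyyyyxy
  sorted[1] = xy$xyyyy
  sorted[2] = xyyyyxy$
  sorted[3] = y$xyyyyx
  sorted[4] = yxy$xyyy
  sorted[5] = yyxy$xyy
  sorted[6] = yyyxy$xy
  sorted[7] = yyyyxy$x
sorted[3] = y$xyyyyx

Answer: y$xyyyyx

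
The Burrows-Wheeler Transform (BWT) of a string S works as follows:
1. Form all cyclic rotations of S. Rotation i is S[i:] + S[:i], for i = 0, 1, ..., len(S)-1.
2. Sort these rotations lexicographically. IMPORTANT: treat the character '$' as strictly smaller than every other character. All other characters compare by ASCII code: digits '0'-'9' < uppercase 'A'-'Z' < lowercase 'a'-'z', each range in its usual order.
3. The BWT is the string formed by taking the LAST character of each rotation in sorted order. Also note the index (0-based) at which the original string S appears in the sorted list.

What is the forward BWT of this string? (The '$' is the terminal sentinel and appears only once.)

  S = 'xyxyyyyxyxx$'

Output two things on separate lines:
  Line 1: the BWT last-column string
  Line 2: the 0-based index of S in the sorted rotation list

Answer: xxyy$yxyxyyx
4

Derivation:
All 12 rotations (rotation i = S[i:]+S[:i]):
  rot[0] = xyxyyyyxyxx$
  rot[1] = yxyyyyxyxx$x
  rot[2] = xyyyyxyxx$xy
  rot[3] = yyyyxyxx$xyx
  rot[4] = yyyxyxx$xyxy
  rot[5] = yyxyxx$xyxyy
  rot[6] = yxyxx$xyxyyy
  rot[7] = xyxx$xyxyyyy
  rot[8] = yxx$xyxyyyyx
  rot[9] = xx$xyxyyyyxy
  rot[10] = x$xyxyyyyxyx
  rot[11] = $xyxyyyyxyxx
Sorted (with $ < everything):
  sorted[0] = $xyxyyyyxyxx  (last char: 'x')
  sorted[1] = x$xyxyyyyxyx  (last char: 'x')
  sorted[2] = xx$xyxyyyyxy  (last char: 'y')
  sorted[3] = xyxx$xyxyyyy  (last char: 'y')
  sorted[4] = xyxyyyyxyxx$  (last char: '$')
  sorted[5] = xyyyyxyxx$xy  (last char: 'y')
  sorted[6] = yxx$xyxyyyyx  (last char: 'x')
  sorted[7] = yxyxx$xyxyyy  (last char: 'y')
  sorted[8] = yxyyyyxyxx$x  (last char: 'x')
  sorted[9] = yyxyxx$xyxyy  (last char: 'y')
  sorted[10] = yyyxyxx$xyxy  (last char: 'y')
  sorted[11] = yyyyxyxx$xyx  (last char: 'x')
Last column: xxyy$yxyxyyx
Original string S is at sorted index 4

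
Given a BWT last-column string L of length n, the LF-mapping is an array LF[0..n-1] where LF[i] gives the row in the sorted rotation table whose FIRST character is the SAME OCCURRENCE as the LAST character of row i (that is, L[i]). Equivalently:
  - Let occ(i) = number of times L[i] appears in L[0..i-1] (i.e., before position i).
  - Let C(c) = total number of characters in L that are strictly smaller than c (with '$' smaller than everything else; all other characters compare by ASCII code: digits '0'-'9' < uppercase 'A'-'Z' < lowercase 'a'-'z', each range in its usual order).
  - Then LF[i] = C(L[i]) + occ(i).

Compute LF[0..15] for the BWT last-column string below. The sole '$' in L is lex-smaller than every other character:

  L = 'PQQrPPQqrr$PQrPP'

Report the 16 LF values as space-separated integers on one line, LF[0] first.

Answer: 1 7 8 12 2 3 9 11 13 14 0 4 10 15 5 6

Derivation:
Char counts: '$':1, 'P':6, 'Q':4, 'q':1, 'r':4
C (first-col start): C('$')=0, C('P')=1, C('Q')=7, C('q')=11, C('r')=12
L[0]='P': occ=0, LF[0]=C('P')+0=1+0=1
L[1]='Q': occ=0, LF[1]=C('Q')+0=7+0=7
L[2]='Q': occ=1, LF[2]=C('Q')+1=7+1=8
L[3]='r': occ=0, LF[3]=C('r')+0=12+0=12
L[4]='P': occ=1, LF[4]=C('P')+1=1+1=2
L[5]='P': occ=2, LF[5]=C('P')+2=1+2=3
L[6]='Q': occ=2, LF[6]=C('Q')+2=7+2=9
L[7]='q': occ=0, LF[7]=C('q')+0=11+0=11
L[8]='r': occ=1, LF[8]=C('r')+1=12+1=13
L[9]='r': occ=2, LF[9]=C('r')+2=12+2=14
L[10]='$': occ=0, LF[10]=C('$')+0=0+0=0
L[11]='P': occ=3, LF[11]=C('P')+3=1+3=4
L[12]='Q': occ=3, LF[12]=C('Q')+3=7+3=10
L[13]='r': occ=3, LF[13]=C('r')+3=12+3=15
L[14]='P': occ=4, LF[14]=C('P')+4=1+4=5
L[15]='P': occ=5, LF[15]=C('P')+5=1+5=6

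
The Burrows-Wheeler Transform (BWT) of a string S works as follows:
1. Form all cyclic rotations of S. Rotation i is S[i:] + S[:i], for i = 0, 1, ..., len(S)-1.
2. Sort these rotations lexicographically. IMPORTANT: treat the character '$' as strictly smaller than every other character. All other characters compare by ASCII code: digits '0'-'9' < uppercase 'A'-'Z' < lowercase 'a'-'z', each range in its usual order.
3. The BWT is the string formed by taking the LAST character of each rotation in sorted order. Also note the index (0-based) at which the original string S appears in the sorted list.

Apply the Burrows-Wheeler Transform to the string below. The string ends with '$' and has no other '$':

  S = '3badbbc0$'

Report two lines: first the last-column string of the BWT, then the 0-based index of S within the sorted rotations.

All 9 rotations (rotation i = S[i:]+S[:i]):
  rot[0] = 3badbbc0$
  rot[1] = badbbc0$3
  rot[2] = adbbc0$3b
  rot[3] = dbbc0$3ba
  rot[4] = bbc0$3bad
  rot[5] = bc0$3badb
  rot[6] = c0$3badbb
  rot[7] = 0$3badbbc
  rot[8] = $3badbbc0
Sorted (with $ < everything):
  sorted[0] = $3badbbc0  (last char: '0')
  sorted[1] = 0$3badbbc  (last char: 'c')
  sorted[2] = 3badbbc0$  (last char: '$')
  sorted[3] = adbbc0$3b  (last char: 'b')
  sorted[4] = badbbc0$3  (last char: '3')
  sorted[5] = bbc0$3bad  (last char: 'd')
  sorted[6] = bc0$3badb  (last char: 'b')
  sorted[7] = c0$3badbb  (last char: 'b')
  sorted[8] = dbbc0$3ba  (last char: 'a')
Last column: 0c$b3dbba
Original string S is at sorted index 2

Answer: 0c$b3dbba
2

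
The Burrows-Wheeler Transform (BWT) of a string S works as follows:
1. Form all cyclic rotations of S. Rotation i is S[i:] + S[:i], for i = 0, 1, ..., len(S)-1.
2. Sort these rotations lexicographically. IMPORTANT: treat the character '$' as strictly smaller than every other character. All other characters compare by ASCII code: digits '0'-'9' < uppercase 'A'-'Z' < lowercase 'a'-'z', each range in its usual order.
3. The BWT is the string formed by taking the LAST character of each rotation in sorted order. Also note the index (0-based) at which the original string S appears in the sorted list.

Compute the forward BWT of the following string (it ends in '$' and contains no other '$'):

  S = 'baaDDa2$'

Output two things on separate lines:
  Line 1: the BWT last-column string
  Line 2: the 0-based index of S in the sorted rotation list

Answer: 2aaDDab$
7

Derivation:
All 8 rotations (rotation i = S[i:]+S[:i]):
  rot[0] = baaDDa2$
  rot[1] = aaDDa2$b
  rot[2] = aDDa2$ba
  rot[3] = DDa2$baa
  rot[4] = Da2$baaD
  rot[5] = a2$baaDD
  rot[6] = 2$baaDDa
  rot[7] = $baaDDa2
Sorted (with $ < everything):
  sorted[0] = $baaDDa2  (last char: '2')
  sorted[1] = 2$baaDDa  (last char: 'a')
  sorted[2] = DDa2$baa  (last char: 'a')
  sorted[3] = Da2$baaD  (last char: 'D')
  sorted[4] = a2$baaDD  (last char: 'D')
  sorted[5] = aDDa2$ba  (last char: 'a')
  sorted[6] = aaDDa2$b  (last char: 'b')
  sorted[7] = baaDDa2$  (last char: '$')
Last column: 2aaDDab$
Original string S is at sorted index 7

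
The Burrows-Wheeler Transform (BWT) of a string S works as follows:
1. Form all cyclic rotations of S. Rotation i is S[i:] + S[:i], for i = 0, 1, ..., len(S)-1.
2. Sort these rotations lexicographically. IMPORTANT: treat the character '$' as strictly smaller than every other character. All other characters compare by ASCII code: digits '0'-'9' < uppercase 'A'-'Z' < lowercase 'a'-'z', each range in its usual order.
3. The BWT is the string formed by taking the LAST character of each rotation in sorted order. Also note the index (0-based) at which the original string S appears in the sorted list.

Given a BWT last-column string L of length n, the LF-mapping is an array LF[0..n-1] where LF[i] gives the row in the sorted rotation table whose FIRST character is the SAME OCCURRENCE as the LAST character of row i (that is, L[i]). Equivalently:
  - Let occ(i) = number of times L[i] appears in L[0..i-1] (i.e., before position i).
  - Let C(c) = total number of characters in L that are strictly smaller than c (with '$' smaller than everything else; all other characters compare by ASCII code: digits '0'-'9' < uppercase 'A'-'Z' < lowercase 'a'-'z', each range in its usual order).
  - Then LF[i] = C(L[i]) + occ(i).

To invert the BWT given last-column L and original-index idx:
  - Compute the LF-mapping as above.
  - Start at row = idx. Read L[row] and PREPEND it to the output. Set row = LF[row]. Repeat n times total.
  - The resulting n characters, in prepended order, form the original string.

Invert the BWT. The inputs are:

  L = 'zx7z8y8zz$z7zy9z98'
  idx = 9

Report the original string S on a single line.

Answer: y8zzyz9zz889zx77z$

Derivation:
LF mapping: 11 8 1 12 3 9 4 13 14 0 15 2 16 10 6 17 7 5
Walk LF starting at row 9, prepending L[row]:
  step 1: row=9, L[9]='$', prepend. Next row=LF[9]=0
  step 2: row=0, L[0]='z', prepend. Next row=LF[0]=11
  step 3: row=11, L[11]='7', prepend. Next row=LF[11]=2
  step 4: row=2, L[2]='7', prepend. Next row=LF[2]=1
  step 5: row=1, L[1]='x', prepend. Next row=LF[1]=8
  step 6: row=8, L[8]='z', prepend. Next row=LF[8]=14
  step 7: row=14, L[14]='9', prepend. Next row=LF[14]=6
  step 8: row=6, L[6]='8', prepend. Next row=LF[6]=4
  step 9: row=4, L[4]='8', prepend. Next row=LF[4]=3
  step 10: row=3, L[3]='z', prepend. Next row=LF[3]=12
  step 11: row=12, L[12]='z', prepend. Next row=LF[12]=16
  step 12: row=16, L[16]='9', prepend. Next row=LF[16]=7
  step 13: row=7, L[7]='z', prepend. Next row=LF[7]=13
  step 14: row=13, L[13]='y', prepend. Next row=LF[13]=10
  step 15: row=10, L[10]='z', prepend. Next row=LF[10]=15
  step 16: row=15, L[15]='z', prepend. Next row=LF[15]=17
  step 17: row=17, L[17]='8', prepend. Next row=LF[17]=5
  step 18: row=5, L[5]='y', prepend. Next row=LF[5]=9
Reversed output: y8zzyz9zz889zx77z$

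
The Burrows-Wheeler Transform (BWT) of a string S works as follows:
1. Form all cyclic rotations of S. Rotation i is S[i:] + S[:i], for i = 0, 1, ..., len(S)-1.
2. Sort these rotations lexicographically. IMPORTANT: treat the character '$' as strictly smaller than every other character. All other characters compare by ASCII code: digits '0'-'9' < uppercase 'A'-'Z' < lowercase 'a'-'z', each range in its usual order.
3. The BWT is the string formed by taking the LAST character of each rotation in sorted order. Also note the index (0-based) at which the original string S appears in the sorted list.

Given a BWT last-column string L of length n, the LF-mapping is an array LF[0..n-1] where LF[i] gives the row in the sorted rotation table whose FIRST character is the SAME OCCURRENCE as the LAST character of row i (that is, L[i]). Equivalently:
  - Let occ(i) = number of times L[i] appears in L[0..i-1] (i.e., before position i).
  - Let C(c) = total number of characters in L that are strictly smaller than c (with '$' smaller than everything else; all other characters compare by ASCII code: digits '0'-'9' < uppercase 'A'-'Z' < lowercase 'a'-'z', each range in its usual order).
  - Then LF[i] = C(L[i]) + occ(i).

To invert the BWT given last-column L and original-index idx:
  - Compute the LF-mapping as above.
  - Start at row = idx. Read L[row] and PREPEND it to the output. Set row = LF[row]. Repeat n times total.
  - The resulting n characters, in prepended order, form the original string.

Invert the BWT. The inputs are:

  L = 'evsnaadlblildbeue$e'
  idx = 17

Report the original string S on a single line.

Answer: unbelievablesaddle$

Derivation:
LF mapping: 7 18 16 15 1 2 5 12 3 13 11 14 6 4 8 17 9 0 10
Walk LF starting at row 17, prepending L[row]:
  step 1: row=17, L[17]='$', prepend. Next row=LF[17]=0
  step 2: row=0, L[0]='e', prepend. Next row=LF[0]=7
  step 3: row=7, L[7]='l', prepend. Next row=LF[7]=12
  step 4: row=12, L[12]='d', prepend. Next row=LF[12]=6
  step 5: row=6, L[6]='d', prepend. Next row=LF[6]=5
  step 6: row=5, L[5]='a', prepend. Next row=LF[5]=2
  step 7: row=2, L[2]='s', prepend. Next row=LF[2]=16
  step 8: row=16, L[16]='e', prepend. Next row=LF[16]=9
  step 9: row=9, L[9]='l', prepend. Next row=LF[9]=13
  step 10: row=13, L[13]='b', prepend. Next row=LF[13]=4
  step 11: row=4, L[4]='a', prepend. Next row=LF[4]=1
  step 12: row=1, L[1]='v', prepend. Next row=LF[1]=18
  step 13: row=18, L[18]='e', prepend. Next row=LF[18]=10
  step 14: row=10, L[10]='i', prepend. Next row=LF[10]=11
  step 15: row=11, L[11]='l', prepend. Next row=LF[11]=14
  step 16: row=14, L[14]='e', prepend. Next row=LF[14]=8
  step 17: row=8, L[8]='b', prepend. Next row=LF[8]=3
  step 18: row=3, L[3]='n', prepend. Next row=LF[3]=15
  step 19: row=15, L[15]='u', prepend. Next row=LF[15]=17
Reversed output: unbelievablesaddle$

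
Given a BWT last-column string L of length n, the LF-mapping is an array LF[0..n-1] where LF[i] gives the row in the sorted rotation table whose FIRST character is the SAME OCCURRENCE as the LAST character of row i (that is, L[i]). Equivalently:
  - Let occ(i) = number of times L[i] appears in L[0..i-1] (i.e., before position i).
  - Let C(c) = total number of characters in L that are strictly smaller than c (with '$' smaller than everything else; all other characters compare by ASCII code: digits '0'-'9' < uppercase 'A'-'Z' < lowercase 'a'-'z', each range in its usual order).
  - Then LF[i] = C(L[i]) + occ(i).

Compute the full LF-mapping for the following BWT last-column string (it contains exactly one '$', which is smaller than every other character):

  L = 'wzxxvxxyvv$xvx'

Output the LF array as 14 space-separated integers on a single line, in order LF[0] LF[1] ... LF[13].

Char counts: '$':1, 'v':4, 'w':1, 'x':6, 'y':1, 'z':1
C (first-col start): C('$')=0, C('v')=1, C('w')=5, C('x')=6, C('y')=12, C('z')=13
L[0]='w': occ=0, LF[0]=C('w')+0=5+0=5
L[1]='z': occ=0, LF[1]=C('z')+0=13+0=13
L[2]='x': occ=0, LF[2]=C('x')+0=6+0=6
L[3]='x': occ=1, LF[3]=C('x')+1=6+1=7
L[4]='v': occ=0, LF[4]=C('v')+0=1+0=1
L[5]='x': occ=2, LF[5]=C('x')+2=6+2=8
L[6]='x': occ=3, LF[6]=C('x')+3=6+3=9
L[7]='y': occ=0, LF[7]=C('y')+0=12+0=12
L[8]='v': occ=1, LF[8]=C('v')+1=1+1=2
L[9]='v': occ=2, LF[9]=C('v')+2=1+2=3
L[10]='$': occ=0, LF[10]=C('$')+0=0+0=0
L[11]='x': occ=4, LF[11]=C('x')+4=6+4=10
L[12]='v': occ=3, LF[12]=C('v')+3=1+3=4
L[13]='x': occ=5, LF[13]=C('x')+5=6+5=11

Answer: 5 13 6 7 1 8 9 12 2 3 0 10 4 11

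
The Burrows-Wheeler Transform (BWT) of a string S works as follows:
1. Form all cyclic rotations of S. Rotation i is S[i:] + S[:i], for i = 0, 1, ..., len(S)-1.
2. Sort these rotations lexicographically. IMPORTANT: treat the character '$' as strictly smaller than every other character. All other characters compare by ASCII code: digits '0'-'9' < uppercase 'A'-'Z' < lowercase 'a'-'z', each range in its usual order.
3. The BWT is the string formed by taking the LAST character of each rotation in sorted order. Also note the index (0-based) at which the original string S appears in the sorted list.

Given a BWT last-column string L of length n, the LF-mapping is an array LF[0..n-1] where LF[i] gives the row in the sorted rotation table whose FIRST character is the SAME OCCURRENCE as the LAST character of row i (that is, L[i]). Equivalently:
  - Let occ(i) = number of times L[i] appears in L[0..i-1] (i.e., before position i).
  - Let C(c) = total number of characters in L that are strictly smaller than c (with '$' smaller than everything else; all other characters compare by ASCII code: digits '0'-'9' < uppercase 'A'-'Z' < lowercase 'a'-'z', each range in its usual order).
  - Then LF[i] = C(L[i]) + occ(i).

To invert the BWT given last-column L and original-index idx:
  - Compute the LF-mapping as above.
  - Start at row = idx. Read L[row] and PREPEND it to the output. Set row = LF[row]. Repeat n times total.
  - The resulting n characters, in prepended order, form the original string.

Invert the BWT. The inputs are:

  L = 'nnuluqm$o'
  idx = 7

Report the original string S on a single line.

LF mapping: 3 4 7 1 8 6 2 0 5
Walk LF starting at row 7, prepending L[row]:
  step 1: row=7, L[7]='$', prepend. Next row=LF[7]=0
  step 2: row=0, L[0]='n', prepend. Next row=LF[0]=3
  step 3: row=3, L[3]='l', prepend. Next row=LF[3]=1
  step 4: row=1, L[1]='n', prepend. Next row=LF[1]=4
  step 5: row=4, L[4]='u', prepend. Next row=LF[4]=8
  step 6: row=8, L[8]='o', prepend. Next row=LF[8]=5
  step 7: row=5, L[5]='q', prepend. Next row=LF[5]=6
  step 8: row=6, L[6]='m', prepend. Next row=LF[6]=2
  step 9: row=2, L[2]='u', prepend. Next row=LF[2]=7
Reversed output: umqounln$

Answer: umqounln$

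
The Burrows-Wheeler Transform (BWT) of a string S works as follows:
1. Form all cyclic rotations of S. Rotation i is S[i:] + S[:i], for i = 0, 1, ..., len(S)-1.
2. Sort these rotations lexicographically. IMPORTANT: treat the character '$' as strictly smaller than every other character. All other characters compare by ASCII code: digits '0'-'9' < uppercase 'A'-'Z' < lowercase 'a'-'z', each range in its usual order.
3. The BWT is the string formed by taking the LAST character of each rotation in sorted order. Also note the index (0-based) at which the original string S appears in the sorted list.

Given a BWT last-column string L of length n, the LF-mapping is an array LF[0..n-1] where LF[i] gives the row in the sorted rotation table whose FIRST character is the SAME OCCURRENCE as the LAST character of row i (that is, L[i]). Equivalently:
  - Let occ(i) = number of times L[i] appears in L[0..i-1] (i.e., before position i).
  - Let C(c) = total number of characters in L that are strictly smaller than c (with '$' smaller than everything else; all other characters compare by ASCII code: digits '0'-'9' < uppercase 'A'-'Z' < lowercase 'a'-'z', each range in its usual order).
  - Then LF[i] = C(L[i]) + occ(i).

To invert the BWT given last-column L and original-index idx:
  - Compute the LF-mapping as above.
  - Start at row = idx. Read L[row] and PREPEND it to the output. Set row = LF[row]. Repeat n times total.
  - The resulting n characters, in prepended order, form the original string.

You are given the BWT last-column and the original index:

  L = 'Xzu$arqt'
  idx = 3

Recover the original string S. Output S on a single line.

LF mapping: 1 7 6 0 2 4 3 5
Walk LF starting at row 3, prepending L[row]:
  step 1: row=3, L[3]='$', prepend. Next row=LF[3]=0
  step 2: row=0, L[0]='X', prepend. Next row=LF[0]=1
  step 3: row=1, L[1]='z', prepend. Next row=LF[1]=7
  step 4: row=7, L[7]='t', prepend. Next row=LF[7]=5
  step 5: row=5, L[5]='r', prepend. Next row=LF[5]=4
  step 6: row=4, L[4]='a', prepend. Next row=LF[4]=2
  step 7: row=2, L[2]='u', prepend. Next row=LF[2]=6
  step 8: row=6, L[6]='q', prepend. Next row=LF[6]=3
Reversed output: quartzX$

Answer: quartzX$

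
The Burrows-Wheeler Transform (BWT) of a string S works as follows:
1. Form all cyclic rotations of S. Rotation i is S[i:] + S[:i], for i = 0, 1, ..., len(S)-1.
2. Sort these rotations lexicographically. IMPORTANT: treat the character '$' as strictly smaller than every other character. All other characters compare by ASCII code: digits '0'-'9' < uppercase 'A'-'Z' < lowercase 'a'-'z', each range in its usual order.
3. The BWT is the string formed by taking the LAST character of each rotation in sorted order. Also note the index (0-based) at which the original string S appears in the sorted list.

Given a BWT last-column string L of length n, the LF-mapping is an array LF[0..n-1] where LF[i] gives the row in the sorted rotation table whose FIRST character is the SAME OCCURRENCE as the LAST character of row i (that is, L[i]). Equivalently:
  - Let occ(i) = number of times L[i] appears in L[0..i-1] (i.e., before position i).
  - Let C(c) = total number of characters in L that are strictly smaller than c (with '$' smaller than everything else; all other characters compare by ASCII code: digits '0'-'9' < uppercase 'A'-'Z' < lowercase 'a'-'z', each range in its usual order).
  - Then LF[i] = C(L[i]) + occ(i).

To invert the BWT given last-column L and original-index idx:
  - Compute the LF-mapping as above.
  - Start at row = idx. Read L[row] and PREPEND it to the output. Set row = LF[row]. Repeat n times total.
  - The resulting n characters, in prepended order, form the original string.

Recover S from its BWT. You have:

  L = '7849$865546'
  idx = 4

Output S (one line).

Answer: 5844866957$

Derivation:
LF mapping: 7 8 1 10 0 9 5 3 4 2 6
Walk LF starting at row 4, prepending L[row]:
  step 1: row=4, L[4]='$', prepend. Next row=LF[4]=0
  step 2: row=0, L[0]='7', prepend. Next row=LF[0]=7
  step 3: row=7, L[7]='5', prepend. Next row=LF[7]=3
  step 4: row=3, L[3]='9', prepend. Next row=LF[3]=10
  step 5: row=10, L[10]='6', prepend. Next row=LF[10]=6
  step 6: row=6, L[6]='6', prepend. Next row=LF[6]=5
  step 7: row=5, L[5]='8', prepend. Next row=LF[5]=9
  step 8: row=9, L[9]='4', prepend. Next row=LF[9]=2
  step 9: row=2, L[2]='4', prepend. Next row=LF[2]=1
  step 10: row=1, L[1]='8', prepend. Next row=LF[1]=8
  step 11: row=8, L[8]='5', prepend. Next row=LF[8]=4
Reversed output: 5844866957$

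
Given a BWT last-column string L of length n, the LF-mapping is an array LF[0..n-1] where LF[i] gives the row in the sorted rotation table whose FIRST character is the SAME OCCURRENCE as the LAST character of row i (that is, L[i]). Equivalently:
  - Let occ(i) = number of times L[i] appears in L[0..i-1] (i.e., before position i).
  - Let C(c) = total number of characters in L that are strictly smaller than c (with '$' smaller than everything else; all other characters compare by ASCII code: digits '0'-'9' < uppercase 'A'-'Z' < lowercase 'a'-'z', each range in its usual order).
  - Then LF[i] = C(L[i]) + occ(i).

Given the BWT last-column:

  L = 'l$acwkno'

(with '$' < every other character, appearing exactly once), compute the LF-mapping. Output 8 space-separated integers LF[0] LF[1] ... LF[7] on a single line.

Answer: 4 0 1 2 7 3 5 6

Derivation:
Char counts: '$':1, 'a':1, 'c':1, 'k':1, 'l':1, 'n':1, 'o':1, 'w':1
C (first-col start): C('$')=0, C('a')=1, C('c')=2, C('k')=3, C('l')=4, C('n')=5, C('o')=6, C('w')=7
L[0]='l': occ=0, LF[0]=C('l')+0=4+0=4
L[1]='$': occ=0, LF[1]=C('$')+0=0+0=0
L[2]='a': occ=0, LF[2]=C('a')+0=1+0=1
L[3]='c': occ=0, LF[3]=C('c')+0=2+0=2
L[4]='w': occ=0, LF[4]=C('w')+0=7+0=7
L[5]='k': occ=0, LF[5]=C('k')+0=3+0=3
L[6]='n': occ=0, LF[6]=C('n')+0=5+0=5
L[7]='o': occ=0, LF[7]=C('o')+0=6+0=6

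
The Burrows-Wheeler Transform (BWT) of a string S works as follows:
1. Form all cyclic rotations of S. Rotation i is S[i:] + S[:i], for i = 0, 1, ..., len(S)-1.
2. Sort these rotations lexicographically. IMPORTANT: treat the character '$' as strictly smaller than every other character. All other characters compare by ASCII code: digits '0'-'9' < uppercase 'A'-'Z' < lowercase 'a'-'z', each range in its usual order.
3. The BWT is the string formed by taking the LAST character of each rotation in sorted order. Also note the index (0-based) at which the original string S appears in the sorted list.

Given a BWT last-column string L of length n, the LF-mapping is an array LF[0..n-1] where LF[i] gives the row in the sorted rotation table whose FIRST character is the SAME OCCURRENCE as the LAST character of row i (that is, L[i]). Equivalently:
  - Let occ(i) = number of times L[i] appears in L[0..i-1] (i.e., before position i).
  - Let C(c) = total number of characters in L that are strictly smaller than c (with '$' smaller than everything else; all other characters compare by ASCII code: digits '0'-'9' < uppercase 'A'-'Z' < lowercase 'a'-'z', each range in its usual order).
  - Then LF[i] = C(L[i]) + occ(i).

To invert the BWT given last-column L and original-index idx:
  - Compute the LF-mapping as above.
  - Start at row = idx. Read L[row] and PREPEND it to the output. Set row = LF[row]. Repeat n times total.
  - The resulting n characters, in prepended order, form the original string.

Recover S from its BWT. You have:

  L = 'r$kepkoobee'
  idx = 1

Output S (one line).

Answer: bookkeeper$

Derivation:
LF mapping: 10 0 5 2 9 6 7 8 1 3 4
Walk LF starting at row 1, prepending L[row]:
  step 1: row=1, L[1]='$', prepend. Next row=LF[1]=0
  step 2: row=0, L[0]='r', prepend. Next row=LF[0]=10
  step 3: row=10, L[10]='e', prepend. Next row=LF[10]=4
  step 4: row=4, L[4]='p', prepend. Next row=LF[4]=9
  step 5: row=9, L[9]='e', prepend. Next row=LF[9]=3
  step 6: row=3, L[3]='e', prepend. Next row=LF[3]=2
  step 7: row=2, L[2]='k', prepend. Next row=LF[2]=5
  step 8: row=5, L[5]='k', prepend. Next row=LF[5]=6
  step 9: row=6, L[6]='o', prepend. Next row=LF[6]=7
  step 10: row=7, L[7]='o', prepend. Next row=LF[7]=8
  step 11: row=8, L[8]='b', prepend. Next row=LF[8]=1
Reversed output: bookkeeper$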